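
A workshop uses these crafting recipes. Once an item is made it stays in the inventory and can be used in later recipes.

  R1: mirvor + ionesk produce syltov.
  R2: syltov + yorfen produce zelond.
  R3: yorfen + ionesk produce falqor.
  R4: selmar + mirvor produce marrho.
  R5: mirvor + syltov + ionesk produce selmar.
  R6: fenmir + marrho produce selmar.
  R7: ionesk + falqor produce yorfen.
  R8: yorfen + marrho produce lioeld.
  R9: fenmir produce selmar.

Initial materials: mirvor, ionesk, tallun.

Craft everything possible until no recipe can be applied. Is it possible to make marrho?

Using R1, mirvor and ionesk make syltov.
mirvor + syltov + ionesk → selmar (R5).
Using R4, selmar and mirvor make marrho.

Yes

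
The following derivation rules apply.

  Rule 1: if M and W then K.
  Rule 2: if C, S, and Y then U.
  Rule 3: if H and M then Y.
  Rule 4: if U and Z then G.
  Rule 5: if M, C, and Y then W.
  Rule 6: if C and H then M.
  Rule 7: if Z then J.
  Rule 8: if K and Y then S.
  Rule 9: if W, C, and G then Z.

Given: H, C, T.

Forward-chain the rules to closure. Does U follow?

Yes

C and H hold, so M follows (Rule 6).
H and M hold, so Y follows (Rule 3).
From M, C, and Y, Rule 5 gives W.
M and W hold, so K follows (Rule 1).
From K and Y, Rule 8 gives S.
From C, S, and Y, Rule 2 gives U.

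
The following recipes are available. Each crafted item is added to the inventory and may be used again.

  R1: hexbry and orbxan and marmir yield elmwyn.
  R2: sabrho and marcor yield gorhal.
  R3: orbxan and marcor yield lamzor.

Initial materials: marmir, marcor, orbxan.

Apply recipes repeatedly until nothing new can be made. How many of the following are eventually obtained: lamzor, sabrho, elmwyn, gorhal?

1

Using R3, orbxan and marcor make lamzor.
lamzor: reached.
No rule produces sabrho, and it is not given.
elmwyn would need hexbry, orbxan, and marmir (R1), but hexbry is never obtained.
gorhal would need sabrho and marcor (R2), but sabrho is never obtained.
Reached: lamzor — 1 of the 4.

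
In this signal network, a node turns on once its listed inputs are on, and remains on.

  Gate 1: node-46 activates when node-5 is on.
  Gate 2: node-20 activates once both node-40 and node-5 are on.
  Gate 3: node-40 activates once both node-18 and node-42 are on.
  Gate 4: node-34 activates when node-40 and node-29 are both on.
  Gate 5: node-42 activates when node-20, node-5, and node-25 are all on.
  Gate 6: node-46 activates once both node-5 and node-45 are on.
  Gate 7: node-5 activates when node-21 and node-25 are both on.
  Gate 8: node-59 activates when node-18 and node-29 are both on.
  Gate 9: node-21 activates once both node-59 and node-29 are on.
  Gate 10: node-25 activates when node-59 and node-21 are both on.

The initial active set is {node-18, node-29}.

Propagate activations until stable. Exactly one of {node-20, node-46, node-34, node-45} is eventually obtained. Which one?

node-46

node-18 and node-29 are on, so node-59 activates (Gate 8).
node-59 and node-29 are on, so node-21 activates (Gate 9).
Gate 10: node-59 and node-21 on → node-25 on.
node-21 and node-25 are on, so node-5 activates (Gate 7).
node-5 is on, so node-46 activates (Gate 1).
node-34 would need node-40 and node-29 (Gate 4), but node-40 never turns on. node-20 would need node-40 and node-5 (Gate 2), but node-40 never turns on. No rule produces node-45, and it is not given.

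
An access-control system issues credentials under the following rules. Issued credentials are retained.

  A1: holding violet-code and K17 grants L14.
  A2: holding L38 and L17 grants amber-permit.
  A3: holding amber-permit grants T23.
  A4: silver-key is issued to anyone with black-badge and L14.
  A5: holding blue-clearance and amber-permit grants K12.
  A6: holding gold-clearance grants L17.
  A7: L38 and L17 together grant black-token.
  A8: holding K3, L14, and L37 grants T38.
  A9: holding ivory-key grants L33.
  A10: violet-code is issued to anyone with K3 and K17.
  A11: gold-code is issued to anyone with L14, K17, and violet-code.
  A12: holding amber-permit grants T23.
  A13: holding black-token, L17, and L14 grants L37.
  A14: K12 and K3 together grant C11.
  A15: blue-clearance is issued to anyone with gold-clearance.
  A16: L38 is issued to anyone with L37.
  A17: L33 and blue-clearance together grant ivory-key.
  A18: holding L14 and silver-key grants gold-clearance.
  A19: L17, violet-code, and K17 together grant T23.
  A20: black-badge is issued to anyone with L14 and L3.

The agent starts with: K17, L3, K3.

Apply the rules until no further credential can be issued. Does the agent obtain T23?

Holding K3 and K17 grants violet-code (A10).
Holding violet-code and K17 grants L14 (A1).
Holding L14 and L3 grants black-badge (A20).
Holding black-badge and L14 grants silver-key (A4).
Holding L14 and silver-key grants gold-clearance (A18).
Holding gold-clearance grants L17 (A6).
Holding L17, violet-code, and K17 grants T23 (A19).

Yes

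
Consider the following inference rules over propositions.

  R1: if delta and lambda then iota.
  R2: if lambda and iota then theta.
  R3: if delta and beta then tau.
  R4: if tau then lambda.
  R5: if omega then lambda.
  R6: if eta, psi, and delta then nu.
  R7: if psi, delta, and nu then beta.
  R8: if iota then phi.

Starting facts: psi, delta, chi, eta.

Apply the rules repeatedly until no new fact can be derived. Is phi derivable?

From eta, psi, and delta, R6 gives nu.
psi, delta, and nu hold, so beta follows (R7).
delta and beta hold, so tau follows (R3).
From tau, R4 gives lambda.
delta and lambda hold, so iota follows (R1).
From iota, R8 gives phi.

Yes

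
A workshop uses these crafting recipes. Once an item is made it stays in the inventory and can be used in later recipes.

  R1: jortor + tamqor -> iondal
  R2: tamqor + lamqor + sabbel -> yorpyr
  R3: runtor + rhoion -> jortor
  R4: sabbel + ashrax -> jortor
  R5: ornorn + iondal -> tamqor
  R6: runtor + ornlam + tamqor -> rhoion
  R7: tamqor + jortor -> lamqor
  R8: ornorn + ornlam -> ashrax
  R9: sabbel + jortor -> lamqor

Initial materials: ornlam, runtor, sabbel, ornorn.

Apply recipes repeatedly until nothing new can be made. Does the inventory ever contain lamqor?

ornorn + ornlam -> ashrax (R8).
Using R4, sabbel and ashrax make jortor.
Using R9, sabbel and jortor make lamqor.

Yes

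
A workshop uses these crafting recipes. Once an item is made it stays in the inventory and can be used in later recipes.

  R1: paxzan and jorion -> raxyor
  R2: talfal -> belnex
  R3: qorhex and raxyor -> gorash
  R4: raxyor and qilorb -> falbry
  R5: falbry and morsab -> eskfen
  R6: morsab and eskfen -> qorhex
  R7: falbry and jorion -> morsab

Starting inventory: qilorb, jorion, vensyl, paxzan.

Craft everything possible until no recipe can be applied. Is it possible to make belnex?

No

belnex would need talfal (R2), but talfal is never obtained.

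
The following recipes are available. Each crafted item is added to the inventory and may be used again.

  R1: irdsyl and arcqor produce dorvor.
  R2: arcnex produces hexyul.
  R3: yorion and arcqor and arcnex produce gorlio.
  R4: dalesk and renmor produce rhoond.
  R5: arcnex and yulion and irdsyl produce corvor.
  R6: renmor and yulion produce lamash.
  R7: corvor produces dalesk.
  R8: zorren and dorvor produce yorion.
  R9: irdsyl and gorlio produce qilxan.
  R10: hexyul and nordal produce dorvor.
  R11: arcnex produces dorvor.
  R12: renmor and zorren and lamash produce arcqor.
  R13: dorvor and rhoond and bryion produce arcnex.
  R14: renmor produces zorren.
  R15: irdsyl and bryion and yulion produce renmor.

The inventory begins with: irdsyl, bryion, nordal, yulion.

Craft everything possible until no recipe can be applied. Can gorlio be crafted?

gorlio would need yorion, arcqor, and arcnex (R3), but arcnex is never obtained.

No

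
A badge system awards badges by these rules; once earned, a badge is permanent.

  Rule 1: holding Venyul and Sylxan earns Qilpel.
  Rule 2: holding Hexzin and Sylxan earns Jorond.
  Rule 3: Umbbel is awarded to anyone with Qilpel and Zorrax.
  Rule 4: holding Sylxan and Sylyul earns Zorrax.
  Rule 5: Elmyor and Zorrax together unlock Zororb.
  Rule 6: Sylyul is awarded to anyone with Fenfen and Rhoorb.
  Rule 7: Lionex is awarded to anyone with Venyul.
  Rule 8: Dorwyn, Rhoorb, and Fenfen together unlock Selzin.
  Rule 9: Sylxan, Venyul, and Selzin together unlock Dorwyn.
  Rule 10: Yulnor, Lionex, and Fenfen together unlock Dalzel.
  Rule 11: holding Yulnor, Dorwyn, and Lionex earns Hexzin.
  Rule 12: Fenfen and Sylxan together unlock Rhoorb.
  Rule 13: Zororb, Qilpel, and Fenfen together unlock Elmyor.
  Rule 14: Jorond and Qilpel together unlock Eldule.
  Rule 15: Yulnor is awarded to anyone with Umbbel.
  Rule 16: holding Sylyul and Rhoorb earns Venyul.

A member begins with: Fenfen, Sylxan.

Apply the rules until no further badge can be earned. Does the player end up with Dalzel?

With Fenfen and Sylxan, Rhoorb is earned (Rule 12).
With Fenfen and Rhoorb, Sylyul is earned (Rule 6).
With Sylxan and Sylyul, Zorrax is earned (Rule 4).
With Sylyul and Rhoorb, Venyul is earned (Rule 16).
With Venyul, Lionex is earned (Rule 7).
With Venyul and Sylxan, Qilpel is earned (Rule 1).
With Qilpel and Zorrax, Umbbel is earned (Rule 3).
With Umbbel, Yulnor is earned (Rule 15).
With Yulnor, Lionex, and Fenfen, Dalzel is earned (Rule 10).

Yes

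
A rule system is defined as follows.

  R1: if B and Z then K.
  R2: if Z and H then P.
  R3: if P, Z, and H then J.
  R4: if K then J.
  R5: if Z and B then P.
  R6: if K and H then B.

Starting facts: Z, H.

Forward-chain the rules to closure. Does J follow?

Yes

From Z and H, R2 gives P.
From P, Z, and H, R3 gives J.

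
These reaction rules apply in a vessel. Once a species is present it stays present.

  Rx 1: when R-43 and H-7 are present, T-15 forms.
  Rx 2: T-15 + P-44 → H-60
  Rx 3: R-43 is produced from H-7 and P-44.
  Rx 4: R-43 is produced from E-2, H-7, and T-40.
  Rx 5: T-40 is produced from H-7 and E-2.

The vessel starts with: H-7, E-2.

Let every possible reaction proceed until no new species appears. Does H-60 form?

No

H-60 would need T-15 and P-44 (Rx 2), but P-44 never forms.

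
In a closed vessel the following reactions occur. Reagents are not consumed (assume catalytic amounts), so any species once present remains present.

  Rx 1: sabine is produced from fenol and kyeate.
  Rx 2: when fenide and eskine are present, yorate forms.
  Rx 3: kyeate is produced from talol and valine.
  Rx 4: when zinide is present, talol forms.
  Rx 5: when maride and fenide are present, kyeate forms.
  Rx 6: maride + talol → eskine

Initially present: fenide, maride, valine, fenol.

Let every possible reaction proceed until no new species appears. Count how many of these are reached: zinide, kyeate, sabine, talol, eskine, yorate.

2

maride and fenide present → kyeate forms (Rx 5).
fenol and kyeate present → sabine forms (Rx 1).
No rule produces zinide, and it is not given.
kyeate: reached.
sabine: reached.
talol would need zinide (Rx 4), but zinide never forms.
eskine would need maride and talol (Rx 6), but talol never forms.
yorate would need fenide and eskine (Rx 2), but eskine never forms.
Reached: kyeate and sabine — 2 of the 6.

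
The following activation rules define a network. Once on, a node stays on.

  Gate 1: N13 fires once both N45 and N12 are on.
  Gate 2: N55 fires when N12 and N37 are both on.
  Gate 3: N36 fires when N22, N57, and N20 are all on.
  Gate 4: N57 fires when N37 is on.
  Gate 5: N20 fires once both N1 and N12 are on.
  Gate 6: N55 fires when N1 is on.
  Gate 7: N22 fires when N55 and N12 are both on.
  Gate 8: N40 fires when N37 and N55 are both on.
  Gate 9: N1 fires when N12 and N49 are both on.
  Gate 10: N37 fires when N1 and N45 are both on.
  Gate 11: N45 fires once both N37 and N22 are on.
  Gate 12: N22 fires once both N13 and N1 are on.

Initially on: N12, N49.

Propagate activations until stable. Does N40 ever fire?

No

N40 would need N37 and N55 (Gate 8), but N37 never turns on.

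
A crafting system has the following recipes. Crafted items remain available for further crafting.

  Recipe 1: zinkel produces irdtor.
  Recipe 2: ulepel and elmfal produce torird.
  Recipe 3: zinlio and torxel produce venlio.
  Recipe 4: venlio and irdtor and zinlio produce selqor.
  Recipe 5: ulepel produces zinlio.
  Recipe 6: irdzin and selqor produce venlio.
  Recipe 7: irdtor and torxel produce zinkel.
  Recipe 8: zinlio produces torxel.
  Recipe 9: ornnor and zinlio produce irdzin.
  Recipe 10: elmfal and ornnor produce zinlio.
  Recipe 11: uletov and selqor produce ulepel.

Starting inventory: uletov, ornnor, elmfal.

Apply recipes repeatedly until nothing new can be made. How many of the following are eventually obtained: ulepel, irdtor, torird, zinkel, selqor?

0

ulepel would need uletov and selqor (Recipe 11), but selqor is never obtained.
irdtor would need zinkel (Recipe 1), but zinkel is never obtained.
torird would need ulepel and elmfal (Recipe 2), but ulepel is never obtained.
zinkel would need irdtor and torxel (Recipe 7), but irdtor is never obtained.
selqor would need venlio, irdtor, and zinlio (Recipe 4), but irdtor is never obtained.
None of the 5 are reached.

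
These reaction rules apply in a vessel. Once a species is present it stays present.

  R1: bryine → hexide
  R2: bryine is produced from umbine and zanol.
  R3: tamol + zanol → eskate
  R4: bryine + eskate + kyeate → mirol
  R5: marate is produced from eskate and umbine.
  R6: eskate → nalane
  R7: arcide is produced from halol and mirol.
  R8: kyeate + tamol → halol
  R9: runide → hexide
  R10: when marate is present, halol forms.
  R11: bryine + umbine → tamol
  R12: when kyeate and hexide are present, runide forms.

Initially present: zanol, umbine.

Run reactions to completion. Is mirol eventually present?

No

mirol would need bryine, eskate, and kyeate (R4), but kyeate never forms.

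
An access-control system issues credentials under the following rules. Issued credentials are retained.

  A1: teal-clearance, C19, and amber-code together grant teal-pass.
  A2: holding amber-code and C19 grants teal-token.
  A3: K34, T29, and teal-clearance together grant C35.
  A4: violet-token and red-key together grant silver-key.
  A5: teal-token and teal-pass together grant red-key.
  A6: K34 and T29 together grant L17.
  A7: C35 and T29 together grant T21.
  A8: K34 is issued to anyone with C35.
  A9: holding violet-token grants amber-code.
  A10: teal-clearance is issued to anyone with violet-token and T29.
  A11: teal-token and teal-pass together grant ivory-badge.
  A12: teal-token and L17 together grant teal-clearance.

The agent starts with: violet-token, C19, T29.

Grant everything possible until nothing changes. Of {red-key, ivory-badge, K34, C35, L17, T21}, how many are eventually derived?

Holding violet-token grants amber-code (A9).
Holding violet-token and T29 grants teal-clearance (A10).
Holding teal-clearance, C19, and amber-code grants teal-pass (A1).
Holding amber-code and C19 grants teal-token (A2).
Holding teal-token and teal-pass grants ivory-badge (A11).
Holding teal-token and teal-pass grants red-key (A5).
red-key: reached.
ivory-badge: reached.
K34 would need C35 (A8), but C35 is never granted.
C35 would need K34, T29, and teal-clearance (A3), but K34 is never granted.
L17 would need K34 and T29 (A6), but K34 is never granted.
T21 would need C35 and T29 (A7), but C35 is never granted.
Reached: red-key and ivory-badge — 2 of the 6.

2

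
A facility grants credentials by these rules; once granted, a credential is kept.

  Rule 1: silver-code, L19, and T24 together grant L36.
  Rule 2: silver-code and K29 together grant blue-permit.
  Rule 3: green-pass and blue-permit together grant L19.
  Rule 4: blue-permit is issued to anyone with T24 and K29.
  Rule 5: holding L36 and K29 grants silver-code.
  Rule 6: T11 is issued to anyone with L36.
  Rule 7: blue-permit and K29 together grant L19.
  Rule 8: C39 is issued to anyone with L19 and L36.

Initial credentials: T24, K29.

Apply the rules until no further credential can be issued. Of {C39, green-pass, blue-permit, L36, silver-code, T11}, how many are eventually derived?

1

Holding T24 and K29 grants blue-permit (Rule 4).
C39 would need L19 and L36 (Rule 8), but L36 is never granted.
No rule produces green-pass, and it is not given.
blue-permit: reached.
L36 would need silver-code, L19, and T24 (Rule 1), but silver-code is never granted.
silver-code would need L36 and K29 (Rule 5), but L36 is never granted.
T11 would need L36 (Rule 6), but L36 is never granted.
Reached: blue-permit — 1 of the 6.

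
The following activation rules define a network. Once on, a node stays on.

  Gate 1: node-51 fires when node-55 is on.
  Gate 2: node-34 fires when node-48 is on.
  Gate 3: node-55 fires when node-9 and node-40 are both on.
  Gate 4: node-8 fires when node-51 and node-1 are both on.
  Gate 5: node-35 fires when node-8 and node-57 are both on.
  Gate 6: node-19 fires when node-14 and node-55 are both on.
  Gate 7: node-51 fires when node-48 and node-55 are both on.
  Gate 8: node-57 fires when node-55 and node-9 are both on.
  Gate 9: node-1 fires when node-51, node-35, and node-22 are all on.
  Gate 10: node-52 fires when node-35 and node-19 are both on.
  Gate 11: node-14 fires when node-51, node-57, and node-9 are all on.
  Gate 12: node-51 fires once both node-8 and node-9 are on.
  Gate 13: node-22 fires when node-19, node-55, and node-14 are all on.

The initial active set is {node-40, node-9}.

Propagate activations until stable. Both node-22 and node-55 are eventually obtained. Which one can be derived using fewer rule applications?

node-55

node-55: node-9 and node-40 are on, so node-55 fires (Gate 3). [1 rule application]
node-22: node-9 and node-40 are on, so node-55 fires (Gate 3). Gate 8: node-55 and node-9 on → node-57 on. node-55 is on, so node-51 fires (Gate 1). node-51, node-57, and node-9 are on, so node-14 fires (Gate 11). Gate 6: node-14 and node-55 on → node-19 on. Gate 13: node-19, node-55, and node-14 on → node-22 on. [6 rule applications]
node-55 needs fewer.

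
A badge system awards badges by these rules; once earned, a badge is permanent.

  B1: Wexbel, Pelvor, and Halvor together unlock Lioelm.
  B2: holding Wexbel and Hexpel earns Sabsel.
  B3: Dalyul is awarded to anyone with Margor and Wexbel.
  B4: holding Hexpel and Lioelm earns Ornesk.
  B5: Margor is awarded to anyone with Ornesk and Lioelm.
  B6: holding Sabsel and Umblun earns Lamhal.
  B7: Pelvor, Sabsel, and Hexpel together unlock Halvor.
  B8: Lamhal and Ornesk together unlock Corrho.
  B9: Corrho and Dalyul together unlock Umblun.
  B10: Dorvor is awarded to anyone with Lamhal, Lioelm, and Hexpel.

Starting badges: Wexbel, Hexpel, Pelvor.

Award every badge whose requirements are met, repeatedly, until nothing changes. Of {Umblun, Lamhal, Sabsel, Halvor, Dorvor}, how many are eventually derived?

With Wexbel and Hexpel, Sabsel is earned (B2).
With Pelvor, Sabsel, and Hexpel, Halvor is earned (B7).
Umblun would need Corrho and Dalyul (B9), but Corrho is never earned.
Lamhal would need Sabsel and Umblun (B6), but Umblun is never earned.
Sabsel: reached.
Halvor: reached.
Dorvor would need Lamhal, Lioelm, and Hexpel (B10), but Lamhal is never earned.
Reached: Sabsel and Halvor — 2 of the 5.

2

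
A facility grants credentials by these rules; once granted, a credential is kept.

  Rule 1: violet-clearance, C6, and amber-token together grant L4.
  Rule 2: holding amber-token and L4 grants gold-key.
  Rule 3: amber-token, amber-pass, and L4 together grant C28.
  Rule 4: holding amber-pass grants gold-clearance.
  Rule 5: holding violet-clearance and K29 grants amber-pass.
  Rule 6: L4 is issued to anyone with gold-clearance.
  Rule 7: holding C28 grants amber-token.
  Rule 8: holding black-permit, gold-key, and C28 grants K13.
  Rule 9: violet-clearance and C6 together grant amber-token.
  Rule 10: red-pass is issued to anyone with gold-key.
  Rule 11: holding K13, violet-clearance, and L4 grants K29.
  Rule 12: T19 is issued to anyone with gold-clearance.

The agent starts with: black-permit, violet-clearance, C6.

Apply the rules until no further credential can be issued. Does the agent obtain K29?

K29 would need K13, violet-clearance, and L4 (Rule 11), but K13 is never granted.

No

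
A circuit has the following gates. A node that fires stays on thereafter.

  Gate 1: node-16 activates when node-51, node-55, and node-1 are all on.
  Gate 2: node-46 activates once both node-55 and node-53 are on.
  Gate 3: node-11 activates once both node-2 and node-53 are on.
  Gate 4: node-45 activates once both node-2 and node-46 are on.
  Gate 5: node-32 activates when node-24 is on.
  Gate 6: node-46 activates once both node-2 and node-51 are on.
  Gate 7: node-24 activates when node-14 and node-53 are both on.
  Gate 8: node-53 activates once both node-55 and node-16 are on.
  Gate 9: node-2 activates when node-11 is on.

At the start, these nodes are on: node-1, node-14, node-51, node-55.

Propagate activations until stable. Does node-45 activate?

node-45 would need node-2 and node-46 (Gate 4), but node-2 never turns on.

No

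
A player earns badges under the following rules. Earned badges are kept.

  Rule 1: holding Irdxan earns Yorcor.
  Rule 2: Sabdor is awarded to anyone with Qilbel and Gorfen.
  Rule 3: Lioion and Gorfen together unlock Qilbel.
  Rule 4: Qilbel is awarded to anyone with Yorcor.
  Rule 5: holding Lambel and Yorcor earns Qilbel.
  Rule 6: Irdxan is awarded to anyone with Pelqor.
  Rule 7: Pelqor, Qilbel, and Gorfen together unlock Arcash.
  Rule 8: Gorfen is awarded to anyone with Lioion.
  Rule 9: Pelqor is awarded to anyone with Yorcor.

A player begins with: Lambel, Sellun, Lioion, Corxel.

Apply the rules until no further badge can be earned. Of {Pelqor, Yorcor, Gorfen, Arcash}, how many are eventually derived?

With Lioion, Gorfen is earned (Rule 8).
Pelqor would need Yorcor (Rule 9), but Yorcor is never earned.
Yorcor would need Irdxan (Rule 1), but Irdxan is never earned.
Gorfen: reached.
Arcash would need Pelqor, Qilbel, and Gorfen (Rule 7), but Pelqor is never earned.
Reached: Gorfen — 1 of the 4.

1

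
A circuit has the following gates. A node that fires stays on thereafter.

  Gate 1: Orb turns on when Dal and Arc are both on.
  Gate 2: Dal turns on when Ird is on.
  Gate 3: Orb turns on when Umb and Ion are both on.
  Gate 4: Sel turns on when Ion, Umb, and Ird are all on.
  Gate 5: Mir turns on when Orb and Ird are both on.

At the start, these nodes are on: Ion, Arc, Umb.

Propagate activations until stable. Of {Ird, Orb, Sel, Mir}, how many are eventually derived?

Umb and Ion are on, so Orb turns on (Gate 3).
No rule produces Ird, and it is not given.
Orb: reached.
Sel would need Ion, Umb, and Ird (Gate 4), but Ird never turns on.
Mir would need Orb and Ird (Gate 5), but Ird never turns on.
Reached: Orb — 1 of the 4.

1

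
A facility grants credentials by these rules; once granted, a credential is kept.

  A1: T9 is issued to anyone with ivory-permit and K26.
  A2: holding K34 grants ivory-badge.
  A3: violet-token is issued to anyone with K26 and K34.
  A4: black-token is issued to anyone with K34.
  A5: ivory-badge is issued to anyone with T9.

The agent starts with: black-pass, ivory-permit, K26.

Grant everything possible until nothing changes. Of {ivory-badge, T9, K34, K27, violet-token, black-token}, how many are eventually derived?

2

Holding ivory-permit and K26 grants T9 (A1).
Holding T9 grants ivory-badge (A5).
ivory-badge: reached.
T9: reached.
No rule produces K34, and it is not given.
No rule produces K27, and it is not given.
violet-token would need K26 and K34 (A3), but K34 is never granted.
black-token would need K34 (A4), but K34 is never granted.
Reached: ivory-badge and T9 — 2 of the 6.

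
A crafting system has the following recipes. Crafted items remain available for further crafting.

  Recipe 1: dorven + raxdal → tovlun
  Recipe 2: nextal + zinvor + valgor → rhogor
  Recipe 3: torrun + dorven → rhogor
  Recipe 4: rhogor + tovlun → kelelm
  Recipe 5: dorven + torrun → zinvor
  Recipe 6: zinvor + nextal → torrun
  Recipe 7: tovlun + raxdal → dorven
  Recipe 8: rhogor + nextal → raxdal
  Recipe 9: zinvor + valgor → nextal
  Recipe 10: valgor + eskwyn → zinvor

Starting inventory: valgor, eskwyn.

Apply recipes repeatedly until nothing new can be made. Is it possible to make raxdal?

valgor + eskwyn → zinvor (Recipe 10).
Using Recipe 9, zinvor and valgor make nextal.
nextal + zinvor + valgor → rhogor (Recipe 2).
rhogor + nextal → raxdal (Recipe 8).

Yes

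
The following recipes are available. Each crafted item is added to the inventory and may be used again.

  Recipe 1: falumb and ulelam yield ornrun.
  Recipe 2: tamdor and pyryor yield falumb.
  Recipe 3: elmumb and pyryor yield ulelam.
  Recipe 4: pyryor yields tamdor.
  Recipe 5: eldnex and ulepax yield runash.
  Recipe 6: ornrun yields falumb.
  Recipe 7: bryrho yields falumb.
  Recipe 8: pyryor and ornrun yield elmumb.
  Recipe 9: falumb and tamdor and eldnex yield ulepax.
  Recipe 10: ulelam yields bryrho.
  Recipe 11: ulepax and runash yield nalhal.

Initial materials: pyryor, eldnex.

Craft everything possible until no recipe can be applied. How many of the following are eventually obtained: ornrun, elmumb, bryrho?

ornrun would need falumb and ulelam (Recipe 1), but ulelam is never obtained.
elmumb would need pyryor and ornrun (Recipe 8), but ornrun is never obtained.
bryrho would need ulelam (Recipe 10), but ulelam is never obtained.
None of the 3 are reached.

0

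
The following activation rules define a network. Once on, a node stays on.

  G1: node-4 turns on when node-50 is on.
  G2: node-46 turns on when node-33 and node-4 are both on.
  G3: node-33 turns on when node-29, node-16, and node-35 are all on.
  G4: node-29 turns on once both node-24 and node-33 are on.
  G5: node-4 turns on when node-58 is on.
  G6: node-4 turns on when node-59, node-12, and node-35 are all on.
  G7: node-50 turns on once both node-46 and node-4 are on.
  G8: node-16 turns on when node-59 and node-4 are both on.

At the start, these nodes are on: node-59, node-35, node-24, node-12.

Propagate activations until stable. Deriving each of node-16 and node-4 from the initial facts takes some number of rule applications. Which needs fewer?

node-4: node-59, node-12, and node-35 are on, so node-4 turns on (G6). [1 rule application]
node-16: G6: node-59, node-12, and node-35 on → node-4 on. node-59 and node-4 are on, so node-16 turns on (G8). [2 rule applications]
node-4 needs fewer.

node-4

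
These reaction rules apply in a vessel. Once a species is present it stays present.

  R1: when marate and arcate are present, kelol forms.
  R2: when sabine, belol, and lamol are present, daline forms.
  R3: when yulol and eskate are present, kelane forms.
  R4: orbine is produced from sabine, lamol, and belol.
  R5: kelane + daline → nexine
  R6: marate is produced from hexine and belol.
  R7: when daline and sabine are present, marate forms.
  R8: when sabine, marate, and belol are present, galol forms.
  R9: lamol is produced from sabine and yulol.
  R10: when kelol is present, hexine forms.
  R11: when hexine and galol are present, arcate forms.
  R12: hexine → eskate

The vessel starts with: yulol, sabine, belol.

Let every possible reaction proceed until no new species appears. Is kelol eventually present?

No

kelol would need marate and arcate (R1), but arcate never forms.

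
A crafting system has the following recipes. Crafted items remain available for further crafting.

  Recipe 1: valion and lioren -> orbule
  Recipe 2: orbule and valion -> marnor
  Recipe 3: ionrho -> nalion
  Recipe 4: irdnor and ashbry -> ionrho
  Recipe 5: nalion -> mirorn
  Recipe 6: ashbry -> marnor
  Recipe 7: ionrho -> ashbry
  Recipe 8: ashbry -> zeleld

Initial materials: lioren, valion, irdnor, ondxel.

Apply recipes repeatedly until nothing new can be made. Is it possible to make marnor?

Using Recipe 1, valion and lioren make orbule.
Using Recipe 2, orbule and valion make marnor.

Yes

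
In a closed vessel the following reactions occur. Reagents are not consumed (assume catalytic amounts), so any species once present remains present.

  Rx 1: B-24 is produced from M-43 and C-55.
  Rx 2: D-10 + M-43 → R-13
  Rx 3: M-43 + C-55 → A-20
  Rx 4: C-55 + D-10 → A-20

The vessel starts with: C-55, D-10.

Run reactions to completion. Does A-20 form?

C-55 and D-10 present → A-20 forms (Rx 4).

Yes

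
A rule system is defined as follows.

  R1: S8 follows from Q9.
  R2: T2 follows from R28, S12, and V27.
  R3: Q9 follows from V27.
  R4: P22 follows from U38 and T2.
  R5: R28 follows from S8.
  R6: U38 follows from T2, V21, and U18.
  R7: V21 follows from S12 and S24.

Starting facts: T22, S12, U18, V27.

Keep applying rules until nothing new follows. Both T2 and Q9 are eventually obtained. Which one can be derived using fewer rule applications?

Q9

Q9: From V27, R3 gives Q9. [1 rule application]
T2: V27 holds, so Q9 follows (R3). From Q9, R1 gives S8. From S8, R5 gives R28. From R28, S12, and V27, R2 gives T2. [4 rule applications]
Q9 needs fewer.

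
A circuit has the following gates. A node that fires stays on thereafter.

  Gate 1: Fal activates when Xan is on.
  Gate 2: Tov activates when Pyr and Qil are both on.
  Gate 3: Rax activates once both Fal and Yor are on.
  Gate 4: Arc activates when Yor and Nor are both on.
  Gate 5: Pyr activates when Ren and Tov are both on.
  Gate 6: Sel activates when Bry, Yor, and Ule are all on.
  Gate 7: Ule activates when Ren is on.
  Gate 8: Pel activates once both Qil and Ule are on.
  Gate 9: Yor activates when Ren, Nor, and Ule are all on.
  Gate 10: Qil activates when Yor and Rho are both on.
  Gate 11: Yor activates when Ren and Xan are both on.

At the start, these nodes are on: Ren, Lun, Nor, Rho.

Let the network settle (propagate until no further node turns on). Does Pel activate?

Gate 7: Ren on → Ule on.
Ren, Nor, and Ule are on, so Yor activates (Gate 9).
Yor and Rho are on, so Qil activates (Gate 10).
Gate 8: Qil and Ule on → Pel on.

Yes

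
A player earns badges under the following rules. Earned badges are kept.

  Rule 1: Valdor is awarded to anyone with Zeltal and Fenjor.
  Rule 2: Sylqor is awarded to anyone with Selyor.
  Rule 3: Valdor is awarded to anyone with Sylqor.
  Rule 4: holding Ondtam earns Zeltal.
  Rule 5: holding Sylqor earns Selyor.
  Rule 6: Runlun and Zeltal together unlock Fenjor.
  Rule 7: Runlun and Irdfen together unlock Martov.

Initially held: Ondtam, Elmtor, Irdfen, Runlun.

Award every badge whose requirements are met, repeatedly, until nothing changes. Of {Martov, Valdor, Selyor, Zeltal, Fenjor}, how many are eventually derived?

4

With Ondtam, Zeltal is earned (Rule 4).
With Runlun and Irdfen, Martov is earned (Rule 7).
With Runlun and Zeltal, Fenjor is earned (Rule 6).
With Zeltal and Fenjor, Valdor is earned (Rule 1).
Martov: reached.
Valdor: reached.
Selyor would need Sylqor (Rule 5), but Sylqor is never earned.
Zeltal: reached.
Fenjor: reached.
Reached: Martov, Valdor, Zeltal, and Fenjor — 4 of the 5.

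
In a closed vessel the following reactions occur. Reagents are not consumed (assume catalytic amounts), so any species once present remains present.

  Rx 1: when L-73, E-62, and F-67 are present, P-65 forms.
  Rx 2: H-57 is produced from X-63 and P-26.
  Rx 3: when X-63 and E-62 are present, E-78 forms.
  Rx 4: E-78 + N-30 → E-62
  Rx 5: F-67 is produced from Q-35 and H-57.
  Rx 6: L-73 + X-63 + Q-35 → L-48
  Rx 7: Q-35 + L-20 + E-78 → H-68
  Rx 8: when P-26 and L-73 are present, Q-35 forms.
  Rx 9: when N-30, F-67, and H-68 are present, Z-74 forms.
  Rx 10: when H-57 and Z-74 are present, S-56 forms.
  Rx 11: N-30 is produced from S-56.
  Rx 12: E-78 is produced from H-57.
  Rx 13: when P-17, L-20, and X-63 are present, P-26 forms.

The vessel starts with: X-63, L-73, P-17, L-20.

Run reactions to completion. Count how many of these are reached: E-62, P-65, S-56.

E-62 would need E-78 and N-30 (Rx 4), but N-30 never forms.
P-65 would need L-73, E-62, and F-67 (Rx 1), but E-62 never forms.
S-56 would need H-57 and Z-74 (Rx 10), but Z-74 never forms.
None of the 3 are reached.

0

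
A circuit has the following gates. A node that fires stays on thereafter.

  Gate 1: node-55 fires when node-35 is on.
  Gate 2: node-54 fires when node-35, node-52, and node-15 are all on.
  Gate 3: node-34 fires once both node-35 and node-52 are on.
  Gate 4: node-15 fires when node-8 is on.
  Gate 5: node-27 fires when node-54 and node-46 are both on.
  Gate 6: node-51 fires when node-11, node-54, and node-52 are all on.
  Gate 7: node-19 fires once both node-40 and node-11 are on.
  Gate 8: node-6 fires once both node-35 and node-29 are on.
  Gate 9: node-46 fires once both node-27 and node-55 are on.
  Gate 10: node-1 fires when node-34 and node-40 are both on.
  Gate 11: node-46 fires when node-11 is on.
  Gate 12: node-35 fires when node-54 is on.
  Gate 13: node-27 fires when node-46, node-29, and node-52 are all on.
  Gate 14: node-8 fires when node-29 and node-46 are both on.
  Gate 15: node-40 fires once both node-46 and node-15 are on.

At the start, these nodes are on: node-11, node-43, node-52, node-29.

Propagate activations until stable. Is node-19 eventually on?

node-11 is on, so node-46 fires (Gate 11).
Gate 14: node-29 and node-46 on → node-8 on.
node-8 is on, so node-15 fires (Gate 4).
node-46 and node-15 are on, so node-40 fires (Gate 15).
Gate 7: node-40 and node-11 on → node-19 on.

Yes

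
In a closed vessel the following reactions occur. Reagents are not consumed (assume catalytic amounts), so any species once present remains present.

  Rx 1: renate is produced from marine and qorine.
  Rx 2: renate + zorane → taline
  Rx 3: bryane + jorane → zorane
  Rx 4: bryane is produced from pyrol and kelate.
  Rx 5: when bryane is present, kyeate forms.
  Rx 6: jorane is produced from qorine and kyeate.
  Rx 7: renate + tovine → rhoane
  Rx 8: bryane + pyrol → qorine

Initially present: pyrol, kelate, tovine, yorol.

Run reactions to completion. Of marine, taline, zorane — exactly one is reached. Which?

zorane

pyrol and kelate present → bryane forms (Rx 4).
bryane and pyrol present → qorine forms (Rx 8).
bryane present → kyeate forms (Rx 5).
qorine and kyeate present → jorane forms (Rx 6).
bryane and jorane present → zorane forms (Rx 3).
taline would need renate and zorane (Rx 2), but renate never forms. No rule produces marine, and it is not given.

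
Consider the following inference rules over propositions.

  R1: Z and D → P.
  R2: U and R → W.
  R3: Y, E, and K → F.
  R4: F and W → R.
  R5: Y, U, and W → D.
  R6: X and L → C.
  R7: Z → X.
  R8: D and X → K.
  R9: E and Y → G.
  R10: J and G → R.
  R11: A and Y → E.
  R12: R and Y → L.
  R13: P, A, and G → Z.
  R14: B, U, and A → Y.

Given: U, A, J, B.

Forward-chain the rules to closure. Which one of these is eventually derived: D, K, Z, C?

From B, U, and A, R14 gives Y.
A and Y hold, so E follows (R11).
E and Y hold, so G follows (R9).
From J and G, R10 gives R.
U and R hold, so W follows (R2).
From Y, U, and W, R5 gives D.
Z would need P, A, and G (R13), but P is never established. C would need X and L (R6), but X is never established. K would need D and X (R8), but X is never established.

D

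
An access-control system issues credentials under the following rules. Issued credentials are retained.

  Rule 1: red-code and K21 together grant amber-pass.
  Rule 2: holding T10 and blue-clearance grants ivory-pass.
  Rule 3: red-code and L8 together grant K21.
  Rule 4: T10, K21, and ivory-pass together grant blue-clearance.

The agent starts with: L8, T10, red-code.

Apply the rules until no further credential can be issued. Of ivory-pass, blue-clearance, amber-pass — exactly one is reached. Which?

Holding red-code and L8 grants K21 (Rule 3).
Holding red-code and K21 grants amber-pass (Rule 1).
ivory-pass would need T10 and blue-clearance (Rule 2), but blue-clearance is never granted. blue-clearance would need T10, K21, and ivory-pass (Rule 4), but ivory-pass is never granted.

amber-pass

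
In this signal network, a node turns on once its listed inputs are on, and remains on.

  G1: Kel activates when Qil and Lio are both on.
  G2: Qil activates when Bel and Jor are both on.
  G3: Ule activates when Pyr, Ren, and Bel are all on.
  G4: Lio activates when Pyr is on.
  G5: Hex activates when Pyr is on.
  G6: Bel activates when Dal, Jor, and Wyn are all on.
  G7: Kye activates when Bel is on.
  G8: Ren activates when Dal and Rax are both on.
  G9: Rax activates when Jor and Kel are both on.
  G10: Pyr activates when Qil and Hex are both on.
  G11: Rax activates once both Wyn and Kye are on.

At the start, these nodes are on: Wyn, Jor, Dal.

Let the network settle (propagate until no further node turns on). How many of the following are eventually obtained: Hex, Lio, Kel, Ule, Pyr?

Hex would need Pyr (G5), but Pyr never turns on.
Lio would need Pyr (G4), but Pyr never turns on.
Kel would need Qil and Lio (G1), but Lio never turns on.
Ule would need Pyr, Ren, and Bel (G3), but Pyr never turns on.
Pyr would need Qil and Hex (G10), but Hex never turns on.
None of the 5 are reached.

0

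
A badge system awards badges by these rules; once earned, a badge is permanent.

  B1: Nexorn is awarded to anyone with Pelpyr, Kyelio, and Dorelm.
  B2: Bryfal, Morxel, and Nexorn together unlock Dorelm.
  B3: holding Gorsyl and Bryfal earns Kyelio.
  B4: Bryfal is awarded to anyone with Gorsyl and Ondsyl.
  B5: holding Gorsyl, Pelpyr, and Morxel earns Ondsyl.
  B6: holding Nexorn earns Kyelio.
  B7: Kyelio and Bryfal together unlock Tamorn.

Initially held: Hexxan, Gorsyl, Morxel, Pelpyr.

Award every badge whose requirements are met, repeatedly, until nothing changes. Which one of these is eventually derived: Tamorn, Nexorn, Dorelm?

Tamorn

With Gorsyl, Pelpyr, and Morxel, Ondsyl is earned (B5).
With Gorsyl and Ondsyl, Bryfal is earned (B4).
With Gorsyl and Bryfal, Kyelio is earned (B3).
With Kyelio and Bryfal, Tamorn is earned (B7).
Dorelm would need Bryfal, Morxel, and Nexorn (B2), but Nexorn is never earned. Nexorn would need Pelpyr, Kyelio, and Dorelm (B1), but Dorelm is never earned.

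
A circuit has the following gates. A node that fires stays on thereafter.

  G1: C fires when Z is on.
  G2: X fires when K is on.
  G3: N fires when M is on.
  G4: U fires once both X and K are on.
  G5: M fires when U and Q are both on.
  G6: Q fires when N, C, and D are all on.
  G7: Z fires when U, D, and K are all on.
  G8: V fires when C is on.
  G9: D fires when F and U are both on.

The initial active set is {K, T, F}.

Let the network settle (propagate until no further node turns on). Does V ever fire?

G2: K on → X on.
G4: X and K on → U on.
F and U are on, so D fires (G9).
G7: U, D, and K on → Z on.
Z is on, so C fires (G1).
G8: C on → V on.

Yes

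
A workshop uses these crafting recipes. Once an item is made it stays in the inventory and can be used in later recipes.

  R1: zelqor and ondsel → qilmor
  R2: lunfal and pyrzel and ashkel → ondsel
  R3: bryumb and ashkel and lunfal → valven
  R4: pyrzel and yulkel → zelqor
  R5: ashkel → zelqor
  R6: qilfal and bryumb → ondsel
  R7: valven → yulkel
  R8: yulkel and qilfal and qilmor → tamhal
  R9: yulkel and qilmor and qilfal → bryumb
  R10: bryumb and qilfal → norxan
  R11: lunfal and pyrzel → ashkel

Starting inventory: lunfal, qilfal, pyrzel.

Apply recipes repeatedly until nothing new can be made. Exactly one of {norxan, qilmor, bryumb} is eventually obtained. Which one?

qilmor

Using R11, lunfal and pyrzel make ashkel.
Using R2, lunfal, pyrzel, and ashkel make ondsel.
Using R5, ashkel makes zelqor.
zelqor and ondsel → qilmor (R1).
norxan would need bryumb and qilfal (R10), but bryumb is never obtained. bryumb would need yulkel, qilmor, and qilfal (R9), but yulkel is never obtained.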